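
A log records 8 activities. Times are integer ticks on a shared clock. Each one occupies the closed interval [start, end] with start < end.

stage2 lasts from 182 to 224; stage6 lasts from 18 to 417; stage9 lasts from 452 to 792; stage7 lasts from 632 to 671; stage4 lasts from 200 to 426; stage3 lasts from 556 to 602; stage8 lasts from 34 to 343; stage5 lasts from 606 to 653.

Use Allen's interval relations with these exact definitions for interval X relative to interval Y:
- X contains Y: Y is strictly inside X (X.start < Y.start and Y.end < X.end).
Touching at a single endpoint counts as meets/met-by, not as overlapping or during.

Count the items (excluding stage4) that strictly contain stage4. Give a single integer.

Target stage4 = [200, 426].
stage2 [182, 224] → overlaps → no.
stage3 [556, 602] → after → no.
stage5 [606, 653] → after → no.
stage6 [18, 417] → overlaps → no.
stage7 [632, 671] → after → no.
stage8 [34, 343] → overlaps → no.
stage9 [452, 792] → after → no.
Total: 0.

0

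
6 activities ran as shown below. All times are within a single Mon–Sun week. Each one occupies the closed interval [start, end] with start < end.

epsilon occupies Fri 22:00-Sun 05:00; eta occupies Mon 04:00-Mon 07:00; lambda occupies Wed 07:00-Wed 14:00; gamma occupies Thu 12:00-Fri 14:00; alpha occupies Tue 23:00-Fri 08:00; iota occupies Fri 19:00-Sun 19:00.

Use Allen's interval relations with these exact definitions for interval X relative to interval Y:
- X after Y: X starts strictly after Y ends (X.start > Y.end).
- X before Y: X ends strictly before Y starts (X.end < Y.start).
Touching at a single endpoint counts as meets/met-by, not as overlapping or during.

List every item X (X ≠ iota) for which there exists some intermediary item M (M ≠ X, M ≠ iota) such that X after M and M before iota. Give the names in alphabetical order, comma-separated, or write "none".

alpha, epsilon, gamma, lambda

Target iota = [Fri 19:00, Sun 19:00].
Intermediaries M with M before iota: alpha, eta, gamma, lambda.
Via alpha — items with X after alpha: epsilon.
Via eta — items with X after eta: alpha, epsilon, gamma, lambda.
Via gamma — items with X after gamma: epsilon.
Via lambda — items with X after lambda: epsilon, gamma.
Union: alpha, epsilon, gamma, lambda.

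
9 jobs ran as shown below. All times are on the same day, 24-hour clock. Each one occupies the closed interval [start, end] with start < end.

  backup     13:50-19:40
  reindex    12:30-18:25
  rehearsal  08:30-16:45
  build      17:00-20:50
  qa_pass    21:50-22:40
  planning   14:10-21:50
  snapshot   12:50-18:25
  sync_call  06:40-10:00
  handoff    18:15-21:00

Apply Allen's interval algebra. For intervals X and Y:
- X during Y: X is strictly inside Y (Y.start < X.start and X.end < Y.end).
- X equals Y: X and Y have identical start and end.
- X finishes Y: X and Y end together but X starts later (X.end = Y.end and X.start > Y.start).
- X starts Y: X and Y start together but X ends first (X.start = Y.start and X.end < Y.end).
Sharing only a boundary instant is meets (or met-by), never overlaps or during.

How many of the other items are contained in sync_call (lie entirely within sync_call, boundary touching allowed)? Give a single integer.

Target sync_call = [06:40, 10:00].
backup [13:50, 19:40] → after → no.
build [17:00, 20:50] → after → no.
handoff [18:15, 21:00] → after → no.
planning [14:10, 21:50] → after → no.
qa_pass [21:50, 22:40] → after → no.
rehearsal [08:30, 16:45] → overlapped-by → no.
reindex [12:30, 18:25] → after → no.
snapshot [12:50, 18:25] → after → no.
Total: 0.

0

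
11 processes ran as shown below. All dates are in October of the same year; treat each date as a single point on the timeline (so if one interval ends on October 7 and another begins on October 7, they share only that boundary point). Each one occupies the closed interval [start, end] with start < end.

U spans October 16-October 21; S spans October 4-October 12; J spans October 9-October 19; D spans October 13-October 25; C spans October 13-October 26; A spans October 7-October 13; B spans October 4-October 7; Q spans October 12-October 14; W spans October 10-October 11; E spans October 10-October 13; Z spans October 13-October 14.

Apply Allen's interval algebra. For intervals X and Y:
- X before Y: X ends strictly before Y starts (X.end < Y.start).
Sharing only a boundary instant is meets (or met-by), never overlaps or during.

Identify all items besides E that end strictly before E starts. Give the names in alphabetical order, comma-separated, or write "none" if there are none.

B

Target E = [October 10, October 13].
A [October 7, October 13] → finished-by → no.
B [October 4, October 7] → before → yes.
C [October 13, October 26] → met-by → no.
D [October 13, October 25] → met-by → no.
J [October 9, October 19] → contains → no.
Q [October 12, October 14] → overlapped-by → no.
S [October 4, October 12] → overlaps → no.
U [October 16, October 21] → after → no.
W [October 10, October 11] → starts → no.
Z [October 13, October 14] → met-by → no.
Result: B.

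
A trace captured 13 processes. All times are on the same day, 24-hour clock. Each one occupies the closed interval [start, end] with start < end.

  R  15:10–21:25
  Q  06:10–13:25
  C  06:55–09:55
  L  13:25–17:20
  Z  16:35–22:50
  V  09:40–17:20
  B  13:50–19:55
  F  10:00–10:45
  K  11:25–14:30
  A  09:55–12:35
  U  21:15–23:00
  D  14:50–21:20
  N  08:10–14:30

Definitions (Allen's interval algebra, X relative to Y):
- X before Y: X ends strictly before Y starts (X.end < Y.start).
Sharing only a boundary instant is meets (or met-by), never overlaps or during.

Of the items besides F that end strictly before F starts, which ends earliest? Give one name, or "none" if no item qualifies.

C

Target F = [10:00, 10:45].
A [09:55, 12:35] → contains → excluded.
B [13:50, 19:55] → after → excluded.
C [06:55, 09:55] → before → candidate.
D [14:50, 21:20] → after → excluded.
K [11:25, 14:30] → after → excluded.
L [13:25, 17:20] → after → excluded.
N [08:10, 14:30] → contains → excluded.
Q [06:10, 13:25] → contains → excluded.
R [15:10, 21:25] → after → excluded.
U [21:15, 23:00] → after → excluded.
V [09:40, 17:20] → contains → excluded.
Z [16:35, 22:50] → after → excluded.
Among candidates, earliest end is 09:55 → C.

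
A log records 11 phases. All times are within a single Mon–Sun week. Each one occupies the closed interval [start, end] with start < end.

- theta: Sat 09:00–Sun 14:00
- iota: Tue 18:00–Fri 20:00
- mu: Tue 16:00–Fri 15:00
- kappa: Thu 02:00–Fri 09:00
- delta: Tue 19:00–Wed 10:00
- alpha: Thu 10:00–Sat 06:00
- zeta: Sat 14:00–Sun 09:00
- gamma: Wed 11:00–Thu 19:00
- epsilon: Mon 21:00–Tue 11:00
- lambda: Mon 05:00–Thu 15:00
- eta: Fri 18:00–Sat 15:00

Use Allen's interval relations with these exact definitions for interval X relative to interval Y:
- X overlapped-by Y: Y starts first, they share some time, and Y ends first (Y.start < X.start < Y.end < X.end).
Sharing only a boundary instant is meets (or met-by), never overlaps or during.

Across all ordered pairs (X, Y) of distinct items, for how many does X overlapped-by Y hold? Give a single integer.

15

Checking all 110 ordered pairs for relation 'overlapped-by'; matching pairs in alphabetical order:
(alpha, gamma): alpha overlapped-by gamma ✓
(alpha, iota): alpha overlapped-by iota ✓
(alpha, kappa): alpha overlapped-by kappa ✓
(alpha, lambda): alpha overlapped-by lambda ✓
(alpha, mu): alpha overlapped-by mu ✓
(eta, alpha): eta overlapped-by alpha ✓
(eta, iota): eta overlapped-by iota ✓
(gamma, lambda): gamma overlapped-by lambda ✓
(iota, lambda): iota overlapped-by lambda ✓
(iota, mu): iota overlapped-by mu ✓
(kappa, gamma): kappa overlapped-by gamma ✓
(kappa, lambda): kappa overlapped-by lambda ✓
(mu, lambda): mu overlapped-by lambda ✓
(theta, eta): theta overlapped-by eta ✓
(zeta, eta): zeta overlapped-by eta ✓
Count: 15.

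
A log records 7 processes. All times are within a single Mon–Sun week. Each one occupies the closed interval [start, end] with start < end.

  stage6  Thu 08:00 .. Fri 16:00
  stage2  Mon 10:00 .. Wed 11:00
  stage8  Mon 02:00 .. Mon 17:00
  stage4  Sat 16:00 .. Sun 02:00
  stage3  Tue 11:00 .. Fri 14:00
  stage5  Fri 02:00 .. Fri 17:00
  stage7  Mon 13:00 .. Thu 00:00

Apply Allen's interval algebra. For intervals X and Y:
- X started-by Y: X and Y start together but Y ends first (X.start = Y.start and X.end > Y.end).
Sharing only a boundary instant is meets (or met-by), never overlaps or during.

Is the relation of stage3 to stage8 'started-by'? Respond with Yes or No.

stage3 = [Tue 11:00, Fri 14:00], stage8 = [Mon 02:00, Mon 17:00].
Actual relation of stage3 to stage8: after.
Asked whether 'started-by' holds → No.

No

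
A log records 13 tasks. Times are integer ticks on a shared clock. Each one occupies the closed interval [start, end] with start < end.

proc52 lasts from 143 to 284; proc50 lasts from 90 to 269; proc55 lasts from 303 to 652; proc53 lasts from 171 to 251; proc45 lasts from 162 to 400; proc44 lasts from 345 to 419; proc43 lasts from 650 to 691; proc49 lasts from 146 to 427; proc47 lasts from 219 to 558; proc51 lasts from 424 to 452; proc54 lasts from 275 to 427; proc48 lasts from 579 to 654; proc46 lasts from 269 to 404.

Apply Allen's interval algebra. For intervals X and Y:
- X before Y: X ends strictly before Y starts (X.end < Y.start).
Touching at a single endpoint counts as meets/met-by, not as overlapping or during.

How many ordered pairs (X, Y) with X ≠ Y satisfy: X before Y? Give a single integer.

35

Checking all 156 ordered pairs for relation 'before'; matching pairs in alphabetical order:
(proc44, proc43): proc44 before proc43 ✓
(proc44, proc48): proc44 before proc48 ✓
(proc44, proc51): proc44 before proc51 ✓
(proc45, proc43): proc45 before proc43 ✓
(proc45, proc48): proc45 before proc48 ✓
(proc45, proc51): proc45 before proc51 ✓
(proc46, proc43): proc46 before proc43 ✓
(proc46, proc48): proc46 before proc48 ✓
(proc46, proc51): proc46 before proc51 ✓
(proc47, proc43): proc47 before proc43 ✓
(proc47, proc48): proc47 before proc48 ✓
(proc49, proc43): proc49 before proc43 ✓
(proc49, proc48): proc49 before proc48 ✓
(proc50, proc43): proc50 before proc43 ✓
(proc50, proc44): proc50 before proc44 ✓
(proc50, proc48): proc50 before proc48 ✓
(proc50, proc51): proc50 before proc51 ✓
(proc50, proc54): proc50 before proc54 ✓
(proc50, proc55): proc50 before proc55 ✓
(proc51, proc43): proc51 before proc43 ✓
(proc51, proc48): proc51 before proc48 ✓
(proc52, proc43): proc52 before proc43 ✓
(proc52, proc44): proc52 before proc44 ✓
(proc52, proc48): proc52 before proc48 ✓
... plus 11 further pairs not listed.
Count: 35.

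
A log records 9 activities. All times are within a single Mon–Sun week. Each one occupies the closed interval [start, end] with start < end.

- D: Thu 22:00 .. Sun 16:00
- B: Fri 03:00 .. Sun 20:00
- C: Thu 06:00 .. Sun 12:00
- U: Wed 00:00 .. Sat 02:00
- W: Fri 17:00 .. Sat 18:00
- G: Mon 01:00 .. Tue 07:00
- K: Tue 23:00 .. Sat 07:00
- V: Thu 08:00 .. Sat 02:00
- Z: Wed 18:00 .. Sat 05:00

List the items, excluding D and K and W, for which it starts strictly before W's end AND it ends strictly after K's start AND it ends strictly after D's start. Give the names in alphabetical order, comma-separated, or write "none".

B, C, U, V, Z

Conditions: its start is strictly before W's end (X.start < Sat 18:00) AND its end is strictly after K's start (X.end > Tue 23:00) AND its end is strictly after D's start (X.end > Thu 22:00).
B: start Fri 03:00 < Sat 18:00? ✓; end Sun 20:00 > Tue 23:00? ✓; end Sun 20:00 > Thu 22:00? ✓ → yes.
C: start Thu 06:00 < Sat 18:00? ✓; end Sun 12:00 > Tue 23:00? ✓; end Sun 12:00 > Thu 22:00? ✓ → yes.
G: start Mon 01:00 < Sat 18:00? ✓; end Tue 07:00 > Tue 23:00? ✗; end Tue 07:00 > Thu 22:00? ✗ → no.
U: start Wed 00:00 < Sat 18:00? ✓; end Sat 02:00 > Tue 23:00? ✓; end Sat 02:00 > Thu 22:00? ✓ → yes.
V: start Thu 08:00 < Sat 18:00? ✓; end Sat 02:00 > Tue 23:00? ✓; end Sat 02:00 > Thu 22:00? ✓ → yes.
Z: start Wed 18:00 < Sat 18:00? ✓; end Sat 05:00 > Tue 23:00? ✓; end Sat 05:00 > Thu 22:00? ✓ → yes.
Result: B, C, U, V, Z.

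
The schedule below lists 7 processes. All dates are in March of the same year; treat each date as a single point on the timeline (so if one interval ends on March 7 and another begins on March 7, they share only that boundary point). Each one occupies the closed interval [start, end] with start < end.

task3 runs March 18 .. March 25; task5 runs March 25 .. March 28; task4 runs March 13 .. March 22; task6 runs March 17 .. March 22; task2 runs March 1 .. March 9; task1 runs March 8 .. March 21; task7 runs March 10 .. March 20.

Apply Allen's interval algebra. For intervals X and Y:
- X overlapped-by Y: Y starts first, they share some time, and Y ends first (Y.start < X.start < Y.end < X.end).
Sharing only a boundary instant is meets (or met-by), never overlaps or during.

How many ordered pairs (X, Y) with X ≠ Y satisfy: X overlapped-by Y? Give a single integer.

9

Checking all 42 ordered pairs for relation 'overlapped-by'; matching pairs in alphabetical order:
(task1, task2): task1 overlapped-by task2 ✓
(task3, task1): task3 overlapped-by task1 ✓
(task3, task4): task3 overlapped-by task4 ✓
(task3, task6): task3 overlapped-by task6 ✓
(task3, task7): task3 overlapped-by task7 ✓
(task4, task1): task4 overlapped-by task1 ✓
(task4, task7): task4 overlapped-by task7 ✓
(task6, task1): task6 overlapped-by task1 ✓
(task6, task7): task6 overlapped-by task7 ✓
Count: 9.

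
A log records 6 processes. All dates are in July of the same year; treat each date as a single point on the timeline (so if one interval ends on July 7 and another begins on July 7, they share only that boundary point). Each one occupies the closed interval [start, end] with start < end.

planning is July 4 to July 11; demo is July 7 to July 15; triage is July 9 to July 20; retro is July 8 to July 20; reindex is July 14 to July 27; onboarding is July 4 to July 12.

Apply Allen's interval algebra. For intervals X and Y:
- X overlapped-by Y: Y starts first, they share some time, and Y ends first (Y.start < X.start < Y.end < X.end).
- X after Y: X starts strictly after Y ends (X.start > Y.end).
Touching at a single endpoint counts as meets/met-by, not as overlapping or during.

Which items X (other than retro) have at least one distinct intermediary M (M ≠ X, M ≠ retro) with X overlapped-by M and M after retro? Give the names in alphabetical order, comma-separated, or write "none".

Target retro = [July 8, July 20].
Intermediaries M with M after retro: none.
Union: none.

none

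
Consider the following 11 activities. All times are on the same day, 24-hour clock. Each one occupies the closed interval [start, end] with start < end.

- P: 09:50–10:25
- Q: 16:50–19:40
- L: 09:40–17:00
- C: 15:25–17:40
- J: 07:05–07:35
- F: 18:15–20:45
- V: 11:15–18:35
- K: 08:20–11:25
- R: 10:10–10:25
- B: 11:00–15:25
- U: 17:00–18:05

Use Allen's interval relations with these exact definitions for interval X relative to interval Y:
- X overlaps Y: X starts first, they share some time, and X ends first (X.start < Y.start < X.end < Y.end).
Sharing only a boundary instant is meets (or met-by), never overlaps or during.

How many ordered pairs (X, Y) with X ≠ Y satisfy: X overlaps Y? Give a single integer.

12

Checking all 110 ordered pairs for relation 'overlaps'; matching pairs in alphabetical order:
(B, V): B overlaps V ✓
(C, Q): C overlaps Q ✓
(C, U): C overlaps U ✓
(K, B): K overlaps B ✓
(K, L): K overlaps L ✓
(K, V): K overlaps V ✓
(L, C): L overlaps C ✓
(L, Q): L overlaps Q ✓
(L, V): L overlaps V ✓
(Q, F): Q overlaps F ✓
(V, F): V overlaps F ✓
(V, Q): V overlaps Q ✓
Count: 12.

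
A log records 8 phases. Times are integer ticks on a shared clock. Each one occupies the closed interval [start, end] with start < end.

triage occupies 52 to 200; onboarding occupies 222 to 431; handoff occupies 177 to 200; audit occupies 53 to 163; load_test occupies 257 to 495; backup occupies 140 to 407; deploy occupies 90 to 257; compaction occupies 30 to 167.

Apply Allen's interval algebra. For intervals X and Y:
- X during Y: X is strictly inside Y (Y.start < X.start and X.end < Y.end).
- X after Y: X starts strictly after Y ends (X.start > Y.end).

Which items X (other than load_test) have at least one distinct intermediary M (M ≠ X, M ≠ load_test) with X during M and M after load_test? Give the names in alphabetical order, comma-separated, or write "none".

Target load_test = [257, 495].
Intermediaries M with M after load_test: none.
Union: none.

none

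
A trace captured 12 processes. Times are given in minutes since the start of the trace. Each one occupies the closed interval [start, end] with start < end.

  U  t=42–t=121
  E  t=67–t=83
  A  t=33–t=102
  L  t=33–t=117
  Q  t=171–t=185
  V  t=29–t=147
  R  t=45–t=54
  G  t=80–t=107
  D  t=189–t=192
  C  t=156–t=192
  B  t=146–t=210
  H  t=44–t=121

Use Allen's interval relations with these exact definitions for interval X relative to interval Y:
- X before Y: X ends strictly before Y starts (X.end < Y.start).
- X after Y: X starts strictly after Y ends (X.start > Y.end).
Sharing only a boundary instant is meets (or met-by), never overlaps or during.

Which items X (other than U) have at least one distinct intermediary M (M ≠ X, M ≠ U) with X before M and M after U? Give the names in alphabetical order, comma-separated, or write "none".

A, E, G, H, L, Q, R, V

Target U = [t=42, t=121].
Intermediaries M with M after U: B, C, D, Q.
Via B — items with X before B: A, E, G, H, L, R.
Via C — items with X before C: A, E, G, H, L, R, V.
Via D — items with X before D: A, E, G, H, L, Q, R, V.
Via Q — items with X before Q: A, E, G, H, L, R, V.
Union: A, E, G, H, L, Q, R, V.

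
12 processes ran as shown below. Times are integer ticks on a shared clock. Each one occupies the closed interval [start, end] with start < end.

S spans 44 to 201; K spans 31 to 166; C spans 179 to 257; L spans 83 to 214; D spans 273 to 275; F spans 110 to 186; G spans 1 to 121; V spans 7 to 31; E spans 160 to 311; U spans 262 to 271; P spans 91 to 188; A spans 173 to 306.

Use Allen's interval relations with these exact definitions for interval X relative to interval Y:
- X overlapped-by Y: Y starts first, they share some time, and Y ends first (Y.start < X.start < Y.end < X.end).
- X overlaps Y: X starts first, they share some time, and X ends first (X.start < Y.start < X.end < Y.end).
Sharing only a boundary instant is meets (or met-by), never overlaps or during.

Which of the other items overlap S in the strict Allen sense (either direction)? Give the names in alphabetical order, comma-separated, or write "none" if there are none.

A, C, E, G, K, L

Target S = [44, 201].
A [173, 306] → overlapped-by → yes.
C [179, 257] → overlapped-by → yes.
D [273, 275] → after → no.
E [160, 311] → overlapped-by → yes.
F [110, 186] → during → no.
G [1, 121] → overlaps → yes.
K [31, 166] → overlaps → yes.
L [83, 214] → overlapped-by → yes.
P [91, 188] → during → no.
U [262, 271] → after → no.
V [7, 31] → before → no.
Result: A, C, E, G, K, L.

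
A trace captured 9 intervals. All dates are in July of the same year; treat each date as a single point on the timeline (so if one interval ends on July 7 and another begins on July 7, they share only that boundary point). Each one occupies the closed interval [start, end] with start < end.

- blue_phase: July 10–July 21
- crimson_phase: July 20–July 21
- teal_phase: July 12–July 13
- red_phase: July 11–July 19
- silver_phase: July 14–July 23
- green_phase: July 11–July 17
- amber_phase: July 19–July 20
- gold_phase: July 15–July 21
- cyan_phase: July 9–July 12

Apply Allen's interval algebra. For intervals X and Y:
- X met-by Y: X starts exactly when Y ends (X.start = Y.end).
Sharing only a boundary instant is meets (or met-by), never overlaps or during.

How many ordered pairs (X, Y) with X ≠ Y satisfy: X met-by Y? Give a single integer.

3

Checking all 72 ordered pairs for relation 'met-by'; matching pairs in alphabetical order:
(amber_phase, red_phase): amber_phase met-by red_phase ✓
(crimson_phase, amber_phase): crimson_phase met-by amber_phase ✓
(teal_phase, cyan_phase): teal_phase met-by cyan_phase ✓
Count: 3.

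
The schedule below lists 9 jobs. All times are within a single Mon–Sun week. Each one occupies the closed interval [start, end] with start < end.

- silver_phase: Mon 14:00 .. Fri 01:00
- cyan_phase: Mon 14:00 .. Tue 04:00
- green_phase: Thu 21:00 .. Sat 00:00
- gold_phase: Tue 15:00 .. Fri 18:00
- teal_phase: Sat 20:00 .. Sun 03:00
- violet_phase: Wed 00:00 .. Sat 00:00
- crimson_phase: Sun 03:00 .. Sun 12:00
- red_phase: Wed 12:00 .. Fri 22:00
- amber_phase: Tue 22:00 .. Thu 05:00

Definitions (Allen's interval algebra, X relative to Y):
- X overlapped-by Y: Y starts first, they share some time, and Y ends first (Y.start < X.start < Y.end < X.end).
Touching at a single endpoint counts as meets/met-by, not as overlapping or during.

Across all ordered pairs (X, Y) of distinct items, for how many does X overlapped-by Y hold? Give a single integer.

Checking all 72 ordered pairs for relation 'overlapped-by'; matching pairs in alphabetical order:
(gold_phase, silver_phase): gold_phase overlapped-by silver_phase ✓
(green_phase, gold_phase): green_phase overlapped-by gold_phase ✓
(green_phase, red_phase): green_phase overlapped-by red_phase ✓
(green_phase, silver_phase): green_phase overlapped-by silver_phase ✓
(red_phase, amber_phase): red_phase overlapped-by amber_phase ✓
(red_phase, gold_phase): red_phase overlapped-by gold_phase ✓
(red_phase, silver_phase): red_phase overlapped-by silver_phase ✓
(violet_phase, amber_phase): violet_phase overlapped-by amber_phase ✓
(violet_phase, gold_phase): violet_phase overlapped-by gold_phase ✓
(violet_phase, silver_phase): violet_phase overlapped-by silver_phase ✓
Count: 10.

10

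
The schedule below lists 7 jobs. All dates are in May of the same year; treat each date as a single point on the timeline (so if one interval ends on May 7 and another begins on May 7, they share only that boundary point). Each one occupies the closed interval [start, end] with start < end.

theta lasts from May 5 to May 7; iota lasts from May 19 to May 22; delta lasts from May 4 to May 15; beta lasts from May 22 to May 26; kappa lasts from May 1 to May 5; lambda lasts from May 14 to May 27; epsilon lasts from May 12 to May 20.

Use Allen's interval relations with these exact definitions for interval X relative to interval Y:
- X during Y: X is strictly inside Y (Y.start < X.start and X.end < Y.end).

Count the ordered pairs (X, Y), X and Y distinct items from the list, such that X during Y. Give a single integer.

3

Checking all 42 ordered pairs for relation 'during'; matching pairs in alphabetical order:
(beta, lambda): beta during lambda ✓
(iota, lambda): iota during lambda ✓
(theta, delta): theta during delta ✓
Count: 3.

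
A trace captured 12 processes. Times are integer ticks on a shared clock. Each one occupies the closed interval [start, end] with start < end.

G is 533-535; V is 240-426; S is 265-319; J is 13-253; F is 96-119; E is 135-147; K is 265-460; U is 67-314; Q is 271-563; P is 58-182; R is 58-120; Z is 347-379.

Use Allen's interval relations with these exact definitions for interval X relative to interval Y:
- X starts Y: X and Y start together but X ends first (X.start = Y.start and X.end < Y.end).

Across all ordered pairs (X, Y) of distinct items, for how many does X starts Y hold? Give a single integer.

Checking all 132 ordered pairs for relation 'starts'; matching pairs in alphabetical order:
(R, P): R starts P ✓
(S, K): S starts K ✓
Count: 2.

2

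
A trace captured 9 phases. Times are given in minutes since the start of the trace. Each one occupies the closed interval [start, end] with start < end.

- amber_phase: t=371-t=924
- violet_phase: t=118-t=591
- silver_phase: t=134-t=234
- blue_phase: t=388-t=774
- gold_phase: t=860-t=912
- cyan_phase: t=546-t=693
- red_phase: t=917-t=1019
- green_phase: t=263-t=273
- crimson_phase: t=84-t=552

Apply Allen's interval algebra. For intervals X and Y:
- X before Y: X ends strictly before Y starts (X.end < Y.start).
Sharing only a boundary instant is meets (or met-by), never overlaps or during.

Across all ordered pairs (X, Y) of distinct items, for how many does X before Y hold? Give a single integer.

20

Checking all 72 ordered pairs for relation 'before'; matching pairs in alphabetical order:
(blue_phase, gold_phase): blue_phase before gold_phase ✓
(blue_phase, red_phase): blue_phase before red_phase ✓
(crimson_phase, gold_phase): crimson_phase before gold_phase ✓
(crimson_phase, red_phase): crimson_phase before red_phase ✓
(cyan_phase, gold_phase): cyan_phase before gold_phase ✓
(cyan_phase, red_phase): cyan_phase before red_phase ✓
(gold_phase, red_phase): gold_phase before red_phase ✓
(green_phase, amber_phase): green_phase before amber_phase ✓
(green_phase, blue_phase): green_phase before blue_phase ✓
(green_phase, cyan_phase): green_phase before cyan_phase ✓
(green_phase, gold_phase): green_phase before gold_phase ✓
(green_phase, red_phase): green_phase before red_phase ✓
(silver_phase, amber_phase): silver_phase before amber_phase ✓
(silver_phase, blue_phase): silver_phase before blue_phase ✓
(silver_phase, cyan_phase): silver_phase before cyan_phase ✓
(silver_phase, gold_phase): silver_phase before gold_phase ✓
(silver_phase, green_phase): silver_phase before green_phase ✓
(silver_phase, red_phase): silver_phase before red_phase ✓
(violet_phase, gold_phase): violet_phase before gold_phase ✓
(violet_phase, red_phase): violet_phase before red_phase ✓
Count: 20.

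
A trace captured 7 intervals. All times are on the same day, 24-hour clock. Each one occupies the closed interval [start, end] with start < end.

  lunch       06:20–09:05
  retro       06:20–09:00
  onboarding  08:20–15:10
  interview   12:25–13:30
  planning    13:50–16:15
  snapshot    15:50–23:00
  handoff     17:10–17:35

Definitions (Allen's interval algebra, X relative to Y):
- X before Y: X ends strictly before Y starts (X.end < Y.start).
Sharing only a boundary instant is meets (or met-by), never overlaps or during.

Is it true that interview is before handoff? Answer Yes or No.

Yes

interview = [12:25, 13:30], handoff = [17:10, 17:35].
Actual relation of interview to handoff: before.
Asked whether 'before' holds → Yes.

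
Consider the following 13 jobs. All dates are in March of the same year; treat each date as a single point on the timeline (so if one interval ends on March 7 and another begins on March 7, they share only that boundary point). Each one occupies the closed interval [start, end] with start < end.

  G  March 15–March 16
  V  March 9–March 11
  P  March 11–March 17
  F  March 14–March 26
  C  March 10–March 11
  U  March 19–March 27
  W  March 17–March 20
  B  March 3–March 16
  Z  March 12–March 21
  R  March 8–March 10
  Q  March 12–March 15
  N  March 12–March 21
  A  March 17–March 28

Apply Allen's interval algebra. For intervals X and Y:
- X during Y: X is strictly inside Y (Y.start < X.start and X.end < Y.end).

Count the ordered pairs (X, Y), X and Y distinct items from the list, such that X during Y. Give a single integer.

Checking all 156 ordered pairs for relation 'during'; matching pairs in alphabetical order:
(C, B): C during B ✓
(G, F): G during F ✓
(G, N): G during N ✓
(G, P): G during P ✓
(G, Z): G during Z ✓
(Q, B): Q during B ✓
(Q, P): Q during P ✓
(R, B): R during B ✓
(U, A): U during A ✓
(V, B): V during B ✓
(W, F): W during F ✓
(W, N): W during N ✓
(W, Z): W during Z ✓
Count: 13.

13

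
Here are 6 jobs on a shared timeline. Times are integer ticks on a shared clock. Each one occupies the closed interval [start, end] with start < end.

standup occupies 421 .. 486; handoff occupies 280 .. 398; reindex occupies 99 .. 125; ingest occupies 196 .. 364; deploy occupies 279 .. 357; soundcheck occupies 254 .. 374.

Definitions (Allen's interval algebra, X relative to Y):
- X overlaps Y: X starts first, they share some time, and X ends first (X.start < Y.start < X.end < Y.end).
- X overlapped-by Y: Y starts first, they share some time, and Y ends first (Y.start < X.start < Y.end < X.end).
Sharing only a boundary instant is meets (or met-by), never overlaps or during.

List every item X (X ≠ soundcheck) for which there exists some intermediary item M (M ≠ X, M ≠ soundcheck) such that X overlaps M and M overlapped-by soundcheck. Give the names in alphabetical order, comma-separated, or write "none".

deploy, ingest

Target soundcheck = [254, 374].
Intermediaries M with M overlapped-by soundcheck: handoff.
Via handoff — items with X overlaps handoff: deploy, ingest.
Union: deploy, ingest.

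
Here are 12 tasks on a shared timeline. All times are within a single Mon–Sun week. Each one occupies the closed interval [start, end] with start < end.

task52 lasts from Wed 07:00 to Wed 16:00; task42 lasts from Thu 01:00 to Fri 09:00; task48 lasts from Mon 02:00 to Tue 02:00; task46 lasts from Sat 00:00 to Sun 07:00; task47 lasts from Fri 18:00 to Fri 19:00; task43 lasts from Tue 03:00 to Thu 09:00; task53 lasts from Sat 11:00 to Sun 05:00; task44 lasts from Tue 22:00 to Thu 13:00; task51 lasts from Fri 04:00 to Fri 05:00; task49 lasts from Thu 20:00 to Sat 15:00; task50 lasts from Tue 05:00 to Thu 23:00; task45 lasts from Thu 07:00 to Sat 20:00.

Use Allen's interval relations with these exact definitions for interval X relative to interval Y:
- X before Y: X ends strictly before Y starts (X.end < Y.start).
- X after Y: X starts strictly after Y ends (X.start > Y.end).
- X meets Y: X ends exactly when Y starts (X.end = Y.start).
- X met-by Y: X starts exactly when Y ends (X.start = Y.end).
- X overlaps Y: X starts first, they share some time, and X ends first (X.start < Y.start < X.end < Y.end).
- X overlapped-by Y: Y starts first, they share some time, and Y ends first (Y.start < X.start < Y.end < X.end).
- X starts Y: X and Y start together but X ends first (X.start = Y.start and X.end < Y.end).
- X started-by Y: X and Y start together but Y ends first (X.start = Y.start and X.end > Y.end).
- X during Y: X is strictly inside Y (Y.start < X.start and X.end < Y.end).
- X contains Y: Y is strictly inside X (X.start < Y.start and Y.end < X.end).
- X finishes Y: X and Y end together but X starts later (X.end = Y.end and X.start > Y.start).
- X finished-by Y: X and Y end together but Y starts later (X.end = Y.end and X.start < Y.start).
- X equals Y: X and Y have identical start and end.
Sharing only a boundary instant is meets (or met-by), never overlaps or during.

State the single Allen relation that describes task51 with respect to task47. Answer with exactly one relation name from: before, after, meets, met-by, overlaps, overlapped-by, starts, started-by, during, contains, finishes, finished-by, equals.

before

task51 = [Fri 04:00, Fri 05:00]; task47 = [Fri 18:00, Fri 19:00].
Compare endpoints: task51.start < task47.start, task51.start < task47.end, task51.end < task47.start, task51.end < task47.end.
That pattern is 'before'.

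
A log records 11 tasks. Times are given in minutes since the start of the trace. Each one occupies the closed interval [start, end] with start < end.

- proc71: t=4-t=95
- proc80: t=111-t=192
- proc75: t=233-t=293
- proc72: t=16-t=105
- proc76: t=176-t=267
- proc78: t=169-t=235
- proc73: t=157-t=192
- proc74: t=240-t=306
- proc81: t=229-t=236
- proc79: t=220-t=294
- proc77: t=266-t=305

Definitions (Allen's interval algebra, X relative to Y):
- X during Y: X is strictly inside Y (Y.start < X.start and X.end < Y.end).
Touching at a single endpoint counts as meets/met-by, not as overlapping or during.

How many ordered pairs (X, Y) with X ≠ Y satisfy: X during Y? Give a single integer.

Checking all 110 ordered pairs for relation 'during'; matching pairs in alphabetical order:
(proc75, proc79): proc75 during proc79 ✓
(proc77, proc74): proc77 during proc74 ✓
(proc81, proc76): proc81 during proc76 ✓
(proc81, proc79): proc81 during proc79 ✓
Count: 4.

4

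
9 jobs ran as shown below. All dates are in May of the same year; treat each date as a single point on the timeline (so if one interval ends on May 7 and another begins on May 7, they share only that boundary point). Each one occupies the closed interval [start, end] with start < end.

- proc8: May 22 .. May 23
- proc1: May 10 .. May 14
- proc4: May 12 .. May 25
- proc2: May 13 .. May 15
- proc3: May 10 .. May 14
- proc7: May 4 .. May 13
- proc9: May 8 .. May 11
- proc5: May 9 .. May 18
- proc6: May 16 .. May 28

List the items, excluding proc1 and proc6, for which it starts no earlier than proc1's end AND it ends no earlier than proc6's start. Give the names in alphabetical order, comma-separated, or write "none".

proc8

Conditions: its start is no earlier than proc1's end (X.start >= May 14) AND its end is no earlier than proc6's start (X.end >= May 16).
proc2: start May 13 >= May 14? ✗; end May 15 >= May 16? ✗ → no.
proc3: start May 10 >= May 14? ✗; end May 14 >= May 16? ✗ → no.
proc4: start May 12 >= May 14? ✗; end May 25 >= May 16? ✓ → no.
proc5: start May 9 >= May 14? ✗; end May 18 >= May 16? ✓ → no.
proc7: start May 4 >= May 14? ✗; end May 13 >= May 16? ✗ → no.
proc8: start May 22 >= May 14? ✓; end May 23 >= May 16? ✓ → yes.
proc9: start May 8 >= May 14? ✗; end May 11 >= May 16? ✗ → no.
Result: proc8.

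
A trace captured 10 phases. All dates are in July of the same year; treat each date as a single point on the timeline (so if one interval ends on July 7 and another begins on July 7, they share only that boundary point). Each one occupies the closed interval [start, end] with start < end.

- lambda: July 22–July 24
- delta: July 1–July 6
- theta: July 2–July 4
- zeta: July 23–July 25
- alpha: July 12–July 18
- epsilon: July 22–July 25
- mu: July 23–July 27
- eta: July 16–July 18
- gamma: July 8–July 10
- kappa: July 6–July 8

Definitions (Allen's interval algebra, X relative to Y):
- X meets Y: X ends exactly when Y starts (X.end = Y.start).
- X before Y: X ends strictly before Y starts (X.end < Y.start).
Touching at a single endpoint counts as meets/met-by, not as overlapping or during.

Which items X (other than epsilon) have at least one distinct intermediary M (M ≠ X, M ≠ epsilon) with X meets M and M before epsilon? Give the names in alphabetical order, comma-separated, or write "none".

delta, kappa

Target epsilon = [July 22, July 25].
Intermediaries M with M before epsilon: alpha, delta, eta, gamma, kappa, theta.
Via alpha — items with X meets alpha: none.
Via delta — items with X meets delta: none.
Via eta — items with X meets eta: none.
Via gamma — items with X meets gamma: kappa.
Via kappa — items with X meets kappa: delta.
Via theta — items with X meets theta: none.
Union: delta, kappa.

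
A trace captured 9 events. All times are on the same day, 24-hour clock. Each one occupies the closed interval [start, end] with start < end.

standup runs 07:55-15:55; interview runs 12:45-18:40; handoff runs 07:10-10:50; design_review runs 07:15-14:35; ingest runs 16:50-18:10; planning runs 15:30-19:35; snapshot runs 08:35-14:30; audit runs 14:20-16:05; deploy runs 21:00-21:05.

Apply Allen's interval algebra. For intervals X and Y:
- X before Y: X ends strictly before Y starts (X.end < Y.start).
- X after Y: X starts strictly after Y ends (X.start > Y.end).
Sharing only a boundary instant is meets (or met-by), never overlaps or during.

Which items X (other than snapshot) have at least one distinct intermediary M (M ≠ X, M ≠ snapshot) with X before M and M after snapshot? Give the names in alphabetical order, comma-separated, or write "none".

Target snapshot = [08:35, 14:30].
Intermediaries M with M after snapshot: deploy, ingest, planning.
Via deploy — items with X before deploy: audit, design_review, handoff, ingest, interview, planning, standup.
Via ingest — items with X before ingest: audit, design_review, handoff, standup.
Via planning — items with X before planning: design_review, handoff.
Union: audit, design_review, handoff, ingest, interview, planning, standup.

audit, design_review, handoff, ingest, interview, planning, standup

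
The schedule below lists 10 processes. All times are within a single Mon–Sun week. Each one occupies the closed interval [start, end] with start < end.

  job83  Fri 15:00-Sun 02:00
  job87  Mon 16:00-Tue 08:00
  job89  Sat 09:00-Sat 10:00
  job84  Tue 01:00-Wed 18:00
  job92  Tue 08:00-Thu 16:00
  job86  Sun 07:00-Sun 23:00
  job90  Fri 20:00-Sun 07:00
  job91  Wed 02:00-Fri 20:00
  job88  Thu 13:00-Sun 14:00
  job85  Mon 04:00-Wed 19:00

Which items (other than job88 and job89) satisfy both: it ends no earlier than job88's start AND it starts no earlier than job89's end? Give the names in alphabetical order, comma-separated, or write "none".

job86

Conditions: its end is no earlier than job88's start (X.end >= Thu 13:00) AND its start is no earlier than job89's end (X.start >= Sat 10:00).
job83: end Sun 02:00 >= Thu 13:00? ✓; start Fri 15:00 >= Sat 10:00? ✗ → no.
job84: end Wed 18:00 >= Thu 13:00? ✗; start Tue 01:00 >= Sat 10:00? ✗ → no.
job85: end Wed 19:00 >= Thu 13:00? ✗; start Mon 04:00 >= Sat 10:00? ✗ → no.
job86: end Sun 23:00 >= Thu 13:00? ✓; start Sun 07:00 >= Sat 10:00? ✓ → yes.
job87: end Tue 08:00 >= Thu 13:00? ✗; start Mon 16:00 >= Sat 10:00? ✗ → no.
job90: end Sun 07:00 >= Thu 13:00? ✓; start Fri 20:00 >= Sat 10:00? ✗ → no.
job91: end Fri 20:00 >= Thu 13:00? ✓; start Wed 02:00 >= Sat 10:00? ✗ → no.
job92: end Thu 16:00 >= Thu 13:00? ✓; start Tue 08:00 >= Sat 10:00? ✗ → no.
Result: job86.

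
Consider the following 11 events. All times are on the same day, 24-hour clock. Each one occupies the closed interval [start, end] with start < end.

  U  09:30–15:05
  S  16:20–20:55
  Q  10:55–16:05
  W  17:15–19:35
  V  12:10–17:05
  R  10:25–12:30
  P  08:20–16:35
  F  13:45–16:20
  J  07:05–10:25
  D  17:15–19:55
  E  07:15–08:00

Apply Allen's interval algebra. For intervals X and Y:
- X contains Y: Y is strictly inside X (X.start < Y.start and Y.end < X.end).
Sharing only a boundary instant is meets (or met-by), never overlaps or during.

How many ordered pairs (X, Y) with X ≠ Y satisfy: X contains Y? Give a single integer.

9

Checking all 110 ordered pairs for relation 'contains'; matching pairs in alphabetical order:
(J, E): J contains E ✓
(P, F): P contains F ✓
(P, Q): P contains Q ✓
(P, R): P contains R ✓
(P, U): P contains U ✓
(S, D): S contains D ✓
(S, W): S contains W ✓
(U, R): U contains R ✓
(V, F): V contains F ✓
Count: 9.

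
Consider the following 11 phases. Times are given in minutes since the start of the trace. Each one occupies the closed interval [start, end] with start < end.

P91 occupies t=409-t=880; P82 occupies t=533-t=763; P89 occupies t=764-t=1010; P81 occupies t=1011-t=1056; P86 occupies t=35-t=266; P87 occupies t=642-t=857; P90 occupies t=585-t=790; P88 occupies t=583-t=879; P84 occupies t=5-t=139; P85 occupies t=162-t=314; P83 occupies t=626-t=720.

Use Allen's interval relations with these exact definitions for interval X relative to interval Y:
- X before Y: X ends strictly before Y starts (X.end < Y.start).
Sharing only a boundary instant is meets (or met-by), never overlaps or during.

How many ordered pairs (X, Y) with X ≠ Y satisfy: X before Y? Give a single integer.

34

Checking all 110 ordered pairs for relation 'before'; matching pairs in alphabetical order:
(P82, P81): P82 before P81 ✓
(P82, P89): P82 before P89 ✓
(P83, P81): P83 before P81 ✓
(P83, P89): P83 before P89 ✓
(P84, P81): P84 before P81 ✓
(P84, P82): P84 before P82 ✓
(P84, P83): P84 before P83 ✓
(P84, P85): P84 before P85 ✓
(P84, P87): P84 before P87 ✓
(P84, P88): P84 before P88 ✓
(P84, P89): P84 before P89 ✓
(P84, P90): P84 before P90 ✓
(P84, P91): P84 before P91 ✓
(P85, P81): P85 before P81 ✓
(P85, P82): P85 before P82 ✓
(P85, P83): P85 before P83 ✓
(P85, P87): P85 before P87 ✓
(P85, P88): P85 before P88 ✓
(P85, P89): P85 before P89 ✓
(P85, P90): P85 before P90 ✓
(P85, P91): P85 before P91 ✓
(P86, P81): P86 before P81 ✓
(P86, P82): P86 before P82 ✓
(P86, P83): P86 before P83 ✓
... plus 10 further pairs not listed.
Count: 34.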